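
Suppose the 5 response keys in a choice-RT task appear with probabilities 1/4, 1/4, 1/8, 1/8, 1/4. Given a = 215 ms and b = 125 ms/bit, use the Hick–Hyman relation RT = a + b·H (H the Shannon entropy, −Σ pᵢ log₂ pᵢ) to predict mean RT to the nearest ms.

H = −Σ pᵢ log₂ pᵢ = 0.25·2 + 0.25·2 + 0.125·3 + 0.125·3 + 0.25·2 = 2.250 bits.
RT = 215 + 125 × 2.250 = 496.25 ms.

496 ms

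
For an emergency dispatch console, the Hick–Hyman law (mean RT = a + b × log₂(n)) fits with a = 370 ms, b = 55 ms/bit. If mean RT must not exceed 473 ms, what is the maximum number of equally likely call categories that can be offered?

3

Set 370 + 55·log₂ n ≤ 473 → log₂ n ≤ (473 − 370)/55 = 1.8727.
So n ≤ 2^1.8727 = 3.662; the largest integer n is 3.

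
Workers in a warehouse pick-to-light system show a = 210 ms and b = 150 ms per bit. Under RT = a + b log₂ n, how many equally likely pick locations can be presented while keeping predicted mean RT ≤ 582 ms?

Set 210 + 150·log₂ n ≤ 582 → log₂ n ≤ (582 − 210)/150 = 2.4800.
So n ≤ 2^2.4800 = 5.579; the largest integer n is 5.

5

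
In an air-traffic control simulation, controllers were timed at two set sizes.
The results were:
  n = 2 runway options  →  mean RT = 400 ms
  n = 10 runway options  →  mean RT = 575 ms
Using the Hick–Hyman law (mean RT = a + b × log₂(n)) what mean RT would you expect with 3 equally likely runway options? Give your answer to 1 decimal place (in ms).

444.1 ms

RT is linear in log₂ n, so two points fix the line:
  b = (575 − 400) / (log₂ 10 − log₂ 2) = 175 / (3.3219 − 1) = 75.368 ms/bit
  a = 400 − 75.368 × 1 = 324.632 ms
Then RT(3) = 324.632 + 75.368 × log₂ 3 = 324.632 + 75.368 × 1.5850 ≈ 444.088 ms.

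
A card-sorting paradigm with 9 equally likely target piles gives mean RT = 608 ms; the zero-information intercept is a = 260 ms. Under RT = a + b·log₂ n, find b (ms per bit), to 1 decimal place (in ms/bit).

109.8 ms/bit

9 alternatives carry log₂ 9 = 3.1699 bits; the choice cost is 608 − 260 = 348 ms, so b = 348/3.1699 = 109.782 ms/bit.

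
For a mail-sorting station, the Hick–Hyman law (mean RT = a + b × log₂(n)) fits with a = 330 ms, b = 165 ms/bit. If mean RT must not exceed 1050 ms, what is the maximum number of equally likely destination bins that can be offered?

Information budget: (1050 − 330)/165 = 4.3636 bits, so n ≤ 2^4.3636 = 20.587 → at most 20.

20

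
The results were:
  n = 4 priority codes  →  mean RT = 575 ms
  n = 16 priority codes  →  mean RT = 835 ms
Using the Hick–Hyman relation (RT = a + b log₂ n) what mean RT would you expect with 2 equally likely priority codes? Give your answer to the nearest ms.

RT is linear in log₂ n, so two points fix the line:
  b = (835 − 575) / (log₂ 16 − log₂ 4) = 260 / (4 − 2) = 130 ms/bit
  a = 575 − 130 × 2 = 315 ms
Then RT(2) = 315 + 130 × log₂ 2 = 315 + 130 × 1 ≈ 445.000 ms.

445 ms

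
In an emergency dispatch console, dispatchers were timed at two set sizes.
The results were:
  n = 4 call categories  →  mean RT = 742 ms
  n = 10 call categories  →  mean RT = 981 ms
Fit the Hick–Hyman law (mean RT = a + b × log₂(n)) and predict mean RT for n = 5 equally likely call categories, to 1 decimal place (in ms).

Fit slope and intercept:
  b = (981 − 742) / (log₂ 10 − log₂ 4) = 239 / (3.3219 − 2) = 180.797 ms/bit
  a = 742 − 180.797 × 2 = 380.407 ms
Then RT(5) = 380.407 + 180.797 × log₂ 5 = 380.407 + 180.797 × 2.3219 ≈ 800.203 ms.

800.2 ms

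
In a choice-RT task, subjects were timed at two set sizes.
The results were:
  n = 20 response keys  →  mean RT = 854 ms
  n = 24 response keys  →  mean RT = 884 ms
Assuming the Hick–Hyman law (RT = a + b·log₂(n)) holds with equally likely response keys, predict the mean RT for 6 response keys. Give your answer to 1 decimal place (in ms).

655.9 ms

RT is linear in log₂ n, so two points fix the line:
  b = (884 − 854) / (log₂ 24 − log₂ 20) = 30 / (4.5850 − 4.3219) = 114.054 ms/bit
  a = 854 − 114.054 × 4.3219 = 361.069 ms
Then RT(6) = 361.069 + 114.054 × log₂ 6 = 361.069 + 114.054 × 2.5850 ≈ 655.893 ms.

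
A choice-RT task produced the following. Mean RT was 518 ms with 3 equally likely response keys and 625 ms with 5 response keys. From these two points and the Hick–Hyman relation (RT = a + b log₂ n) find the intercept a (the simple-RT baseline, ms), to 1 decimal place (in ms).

287.9 ms

b = (RT₂ − RT₁)/(log₂ n₂ − log₂ n₁) = (625 − 518)/(2.3219 − 1.5850) = 145.190 ms/bit.
Intercept: a = 518 − 145.190·log₂(3) = 287.879 ms.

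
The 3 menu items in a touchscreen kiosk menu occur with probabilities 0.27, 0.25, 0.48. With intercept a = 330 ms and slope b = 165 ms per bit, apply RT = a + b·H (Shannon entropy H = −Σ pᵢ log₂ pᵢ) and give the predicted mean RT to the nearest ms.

H = 0.27·log₂(1/0.27) + 0.25·log₂(1/0.25) + 0.48·log₂(1/0.48) = 1.5183 bits.
RT = 330 + 165 × 1.5183 = 580.52 ms.

581 ms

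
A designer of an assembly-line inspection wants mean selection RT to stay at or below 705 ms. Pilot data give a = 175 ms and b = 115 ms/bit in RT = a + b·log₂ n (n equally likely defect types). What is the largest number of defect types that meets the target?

24

Information budget: (705 − 175)/115 = 4.6087 bits, so n ≤ 2^4.6087 = 24.398 → at most 24.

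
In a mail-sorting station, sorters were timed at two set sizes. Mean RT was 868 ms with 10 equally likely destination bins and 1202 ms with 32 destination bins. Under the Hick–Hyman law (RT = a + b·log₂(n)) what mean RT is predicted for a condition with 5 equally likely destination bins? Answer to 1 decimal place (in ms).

RT is linear in log₂ n, so two points fix the line:
  b = (1202 − 868) / (log₂ 32 − log₂ 10) = 334 / (5 − 3.3219) = 199.038 ms/bit
  a = 868 − 199.038 × 3.3219 = 206.810 ms
Then RT(5) = 206.810 + 199.038 × log₂ 5 = 206.810 + 199.038 × 2.3219 ≈ 668.962 ms.

669.0 ms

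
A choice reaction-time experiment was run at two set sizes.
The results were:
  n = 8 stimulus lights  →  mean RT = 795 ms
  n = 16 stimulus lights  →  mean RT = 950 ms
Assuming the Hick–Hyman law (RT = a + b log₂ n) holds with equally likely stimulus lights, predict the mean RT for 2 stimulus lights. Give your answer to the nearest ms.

With log₂ n on the abscissa the relation is linear; from the two conditions:
  b = (950 − 795) / (log₂ 16 − log₂ 8) = 155 / (4 − 3) = 155 ms/bit
  a = 795 − 155 × 3 = 330 ms
Then RT(2) = 330 + 155 × log₂ 2 = 330 + 155 × 1 ≈ 485.000 ms.

485 ms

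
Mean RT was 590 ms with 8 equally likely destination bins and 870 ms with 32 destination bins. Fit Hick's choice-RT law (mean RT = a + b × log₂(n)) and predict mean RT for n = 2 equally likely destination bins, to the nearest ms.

310 ms

Fit slope and intercept:
  b = (870 − 590) / (log₂ 32 − log₂ 8) = 280 / (5 − 3) = 140 ms/bit
  a = 590 − 140 × 3 = 170 ms
Then RT(2) = 170 + 140 × log₂ 2 = 170 + 140 × 1 ≈ 310.000 ms.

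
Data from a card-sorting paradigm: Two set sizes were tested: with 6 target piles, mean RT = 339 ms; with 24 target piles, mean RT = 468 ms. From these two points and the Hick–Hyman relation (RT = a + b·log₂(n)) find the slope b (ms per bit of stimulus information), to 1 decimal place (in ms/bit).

Slope: b = (468 − 339) / (log₂ 24 − log₂ 6) = 129/2.0000 = 64.500 ms/bit.

64.5 ms/bit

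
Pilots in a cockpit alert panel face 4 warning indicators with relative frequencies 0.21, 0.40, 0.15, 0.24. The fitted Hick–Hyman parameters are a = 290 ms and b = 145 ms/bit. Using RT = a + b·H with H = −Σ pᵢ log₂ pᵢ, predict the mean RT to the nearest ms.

566 ms

Entropy contributions −pᵢ log₂ pᵢ: 0.4728, 0.5288, 0.4105, 0.4941; sum H = 1.9063 bits.
RT = a + bH = 290 + 145·1.9063 = 566.41 ms.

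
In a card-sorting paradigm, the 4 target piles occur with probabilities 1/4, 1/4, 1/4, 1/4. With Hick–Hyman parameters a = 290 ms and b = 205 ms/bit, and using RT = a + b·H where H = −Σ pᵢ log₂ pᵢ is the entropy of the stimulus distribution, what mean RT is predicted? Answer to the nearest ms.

H = −Σ pᵢ log₂ pᵢ = 0.25·2 + 0.25·2 + 0.25·2 + 0.25·2 = 2.000 bits.
RT = 290 + 205 × 2.000 = 700.00 ms.

700 ms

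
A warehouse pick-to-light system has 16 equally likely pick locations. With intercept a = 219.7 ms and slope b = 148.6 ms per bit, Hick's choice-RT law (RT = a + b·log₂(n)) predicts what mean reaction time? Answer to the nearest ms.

log₂(16) = 4 bits, so RT = 219.7 + 148.6 × 4 ≈ 814.100 ms.

814 ms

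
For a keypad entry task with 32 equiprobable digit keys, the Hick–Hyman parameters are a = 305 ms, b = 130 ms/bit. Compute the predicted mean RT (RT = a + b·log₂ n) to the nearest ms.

955 ms

log₂(32) = 5 bits, so RT = 305 + 130 × 5 ≈ 955.000 ms.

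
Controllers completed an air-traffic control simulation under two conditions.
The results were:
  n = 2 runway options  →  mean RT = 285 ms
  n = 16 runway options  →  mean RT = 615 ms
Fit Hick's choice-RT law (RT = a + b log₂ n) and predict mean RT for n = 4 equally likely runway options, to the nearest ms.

RT is linear in log₂ n, so two points fix the line:
  b = (615 − 285) / (log₂ 16 − log₂ 2) = 330 / (4 − 1) = 110 ms/bit
  a = 285 − 110 × 1 = 175 ms
Then RT(4) = 175 + 110 × log₂ 4 = 175 + 110 × 2 ≈ 395.000 ms.

395 ms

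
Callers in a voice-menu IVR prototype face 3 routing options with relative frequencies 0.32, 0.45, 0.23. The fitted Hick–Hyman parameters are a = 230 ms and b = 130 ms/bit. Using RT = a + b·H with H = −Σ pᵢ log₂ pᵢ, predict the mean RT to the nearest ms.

429 ms

Entropy contributions −pᵢ log₂ pᵢ: 0.5260, 0.5184, 0.4877; sum H = 1.5321 bits.
RT = a + bH = 230 + 130·1.5321 = 429.17 ms.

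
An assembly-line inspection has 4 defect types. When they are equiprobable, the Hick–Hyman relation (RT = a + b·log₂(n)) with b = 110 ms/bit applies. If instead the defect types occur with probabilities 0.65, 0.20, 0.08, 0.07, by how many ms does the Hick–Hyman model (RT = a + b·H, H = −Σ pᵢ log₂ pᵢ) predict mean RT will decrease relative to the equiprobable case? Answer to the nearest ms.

63 ms

Equiprobable entropy H₀ = log₂ 4 = 2.0000 bits.
Skewed entropy H = −Σ pᵢ log₂ pᵢ = 1.4284 bits.
ΔRT = b·(H₀ − H) = 110 × 0.5716 = 62.87 ms.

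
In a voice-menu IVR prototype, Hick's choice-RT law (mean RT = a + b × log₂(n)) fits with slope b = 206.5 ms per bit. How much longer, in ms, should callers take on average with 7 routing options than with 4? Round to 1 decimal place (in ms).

166.7 ms

Only the slope matters, since a is common to both: ΔRT = b·log₂(n₂/n₁).
log₂(7) − log₂(4) = 2.8074 − 2 = 0.8074.
ΔRT = 206.5 × 0.8074 = 166.719 ms.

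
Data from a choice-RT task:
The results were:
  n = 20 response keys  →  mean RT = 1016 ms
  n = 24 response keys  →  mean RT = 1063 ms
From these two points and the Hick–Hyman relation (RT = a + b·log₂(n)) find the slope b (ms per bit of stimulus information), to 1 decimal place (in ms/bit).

178.7 ms/bit

b = (RT₂ − RT₁)/(log₂ n₂ − log₂ n₁) = (1063 − 1016)/(4.5850 − 4.3219) = 178.684 ms/bit.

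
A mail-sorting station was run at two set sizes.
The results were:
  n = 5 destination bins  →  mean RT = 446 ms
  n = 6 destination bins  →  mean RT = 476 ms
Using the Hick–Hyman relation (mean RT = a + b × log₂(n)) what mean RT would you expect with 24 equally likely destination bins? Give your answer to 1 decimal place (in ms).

RT is linear in log₂ n, so two points fix the line:
  b = (476 − 446) / (log₂ 6 − log₂ 5) = 30 / (2.5850 − 2.3219) = 114.054 ms/bit
  a = 446 − 114.054 × 2.3219 = 181.176 ms
Then RT(24) = 181.176 + 114.054 × log₂ 24 = 181.176 + 114.054 × 4.5850 ≈ 704.107 ms.

704.1 ms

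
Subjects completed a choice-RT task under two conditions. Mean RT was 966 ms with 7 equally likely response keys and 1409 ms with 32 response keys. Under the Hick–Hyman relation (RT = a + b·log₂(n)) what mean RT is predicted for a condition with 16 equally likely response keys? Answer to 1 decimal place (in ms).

Fit slope and intercept:
  b = (1409 − 966) / (log₂ 32 − log₂ 7) = 443 / (5 − 2.8074) = 202.039 ms/bit
  a = 966 − 202.039 × 2.8074 = 398.805 ms
Then RT(16) = 398.805 + 202.039 × log₂ 16 = 398.805 + 202.039 × 4 ≈ 1206.961 ms.

1207.0 ms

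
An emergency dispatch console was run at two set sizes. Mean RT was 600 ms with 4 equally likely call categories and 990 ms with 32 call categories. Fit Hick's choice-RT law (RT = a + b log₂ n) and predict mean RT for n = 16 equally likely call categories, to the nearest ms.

860 ms

RT is linear in log₂ n, so two points fix the line:
  b = (990 − 600) / (log₂ 32 − log₂ 4) = 390 / (5 − 2) = 130 ms/bit
  a = 600 − 130 × 2 = 340 ms
Then RT(16) = 340 + 130 × log₂ 16 = 340 + 130 × 4 ≈ 860.000 ms.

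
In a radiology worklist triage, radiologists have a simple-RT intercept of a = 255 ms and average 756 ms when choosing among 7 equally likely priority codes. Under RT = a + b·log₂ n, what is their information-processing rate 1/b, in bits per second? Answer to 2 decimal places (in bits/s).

Choice component = 756 − 255 = 501 ms over log₂(7) = 2.8074 bits.
b = 501 / 2.8074 = 178.460 ms/bit, so 1/b = 5.604 bits/s.

5.60 bits/s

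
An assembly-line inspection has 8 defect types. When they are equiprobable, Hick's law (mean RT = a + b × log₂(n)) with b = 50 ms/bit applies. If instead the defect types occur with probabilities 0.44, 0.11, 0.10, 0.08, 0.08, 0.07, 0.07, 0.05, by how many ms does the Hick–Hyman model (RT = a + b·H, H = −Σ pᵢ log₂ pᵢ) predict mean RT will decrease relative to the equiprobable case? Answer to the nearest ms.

The RT saving is b·ΔH. Equiprobable H₀ = log₂(8) = 3.0000 bits; with the given probabilities H = 2.5398 bits.
b·(H₀ − H) = 50 × (3.0000 − 2.5398) = 23.01 ms.

23 ms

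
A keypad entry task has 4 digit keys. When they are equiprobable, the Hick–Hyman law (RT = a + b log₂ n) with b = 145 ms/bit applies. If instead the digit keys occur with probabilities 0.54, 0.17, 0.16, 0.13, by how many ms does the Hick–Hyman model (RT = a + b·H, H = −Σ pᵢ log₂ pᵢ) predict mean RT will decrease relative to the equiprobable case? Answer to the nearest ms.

41 ms

Equiprobable entropy H₀ = log₂ 4 = 2.0000 bits.
Skewed entropy H = −Σ pᵢ log₂ pᵢ = 1.7203 bits.
ΔRT = b·(H₀ − H) = 145 × 0.2797 = 40.56 ms.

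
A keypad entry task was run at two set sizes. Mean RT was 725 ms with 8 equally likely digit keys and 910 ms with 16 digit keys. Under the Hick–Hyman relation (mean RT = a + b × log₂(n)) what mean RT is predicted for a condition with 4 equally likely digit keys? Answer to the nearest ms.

540 ms

With log₂ n on the abscissa the relation is linear; from the two conditions:
  b = (910 − 725) / (log₂ 16 − log₂ 8) = 185 / (4 − 3) = 185 ms/bit
  a = 725 − 185 × 3 = 170 ms
Then RT(4) = 170 + 185 × log₂ 4 = 170 + 185 × 2 ≈ 540.000 ms.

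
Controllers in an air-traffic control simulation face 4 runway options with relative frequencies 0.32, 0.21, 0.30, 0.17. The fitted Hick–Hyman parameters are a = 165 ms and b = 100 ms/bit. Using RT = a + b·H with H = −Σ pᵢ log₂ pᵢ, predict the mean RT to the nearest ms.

360 ms

H = 0.32·log₂(1/0.32) + 0.21·log₂(1/0.21) + 0.30·log₂(1/0.30) + 0.17·log₂(1/0.17) = 1.9545 bits.
RT = 165 + 100 × 1.9545 = 360.45 ms.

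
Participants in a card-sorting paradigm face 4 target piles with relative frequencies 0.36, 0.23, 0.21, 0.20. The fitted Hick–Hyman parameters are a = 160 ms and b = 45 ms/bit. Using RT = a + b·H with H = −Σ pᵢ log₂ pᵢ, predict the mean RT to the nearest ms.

248 ms

Entropy contributions −pᵢ log₂ pᵢ: 0.5306, 0.4877, 0.4728, 0.4644; sum H = 1.9555 bits.
RT = a + bH = 160 + 45·1.9555 = 248.00 ms.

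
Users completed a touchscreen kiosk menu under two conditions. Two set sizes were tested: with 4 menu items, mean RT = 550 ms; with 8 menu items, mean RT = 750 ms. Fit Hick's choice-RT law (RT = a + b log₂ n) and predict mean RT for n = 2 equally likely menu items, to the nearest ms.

350 ms

Fit slope and intercept:
  b = (750 − 550) / (log₂ 8 − log₂ 4) = 200 / (3 − 2) = 200 ms/bit
  a = 550 − 200 × 2 = 150 ms
Then RT(2) = 150 + 200 × log₂ 2 = 150 + 200 × 1 ≈ 350.000 ms.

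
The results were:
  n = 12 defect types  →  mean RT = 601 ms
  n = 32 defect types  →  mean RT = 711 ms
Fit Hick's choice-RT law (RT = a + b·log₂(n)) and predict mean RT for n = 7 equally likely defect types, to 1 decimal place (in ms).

540.6 ms

Fit slope and intercept:
  b = (711 − 601) / (log₂ 32 − log₂ 12) = 110 / (5 − 3.5850) = 77.736 ms/bit
  a = 601 − 77.736 × 3.5850 = 322.318 ms
Then RT(7) = 322.318 + 77.736 × log₂ 7 = 322.318 + 77.736 × 2.8074 ≈ 540.552 ms.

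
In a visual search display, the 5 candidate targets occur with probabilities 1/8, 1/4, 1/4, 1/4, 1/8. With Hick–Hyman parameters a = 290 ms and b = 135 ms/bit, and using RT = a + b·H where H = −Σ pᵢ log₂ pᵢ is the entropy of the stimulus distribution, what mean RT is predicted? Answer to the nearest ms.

594 ms

H = −Σ pᵢ log₂ pᵢ = 0.125·3 + 0.25·2 + 0.25·2 + 0.25·2 + 0.125·3 = 2.250 bits.
RT = 290 + 135 × 2.250 = 593.75 ms.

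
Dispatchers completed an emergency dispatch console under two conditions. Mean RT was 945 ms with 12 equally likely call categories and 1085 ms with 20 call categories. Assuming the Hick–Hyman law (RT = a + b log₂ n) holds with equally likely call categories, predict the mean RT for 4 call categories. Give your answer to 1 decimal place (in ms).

643.9 ms

RT is linear in log₂ n, so two points fix the line:
  b = (1085 − 945) / (log₂ 20 − log₂ 12) = 140 / (4.3219 − 3.5850) = 189.968 ms/bit
  a = 945 − 189.968 × 3.5850 = 263.971 ms
Then RT(4) = 263.971 + 189.968 × log₂ 4 = 263.971 + 189.968 × 2 ≈ 643.908 ms.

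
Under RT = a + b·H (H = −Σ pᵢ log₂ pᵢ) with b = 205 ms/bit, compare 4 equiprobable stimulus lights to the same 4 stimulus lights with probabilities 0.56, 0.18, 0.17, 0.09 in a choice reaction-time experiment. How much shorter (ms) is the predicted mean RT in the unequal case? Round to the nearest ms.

69 ms

Equiprobable entropy H₀ = log₂ 4 = 2.0000 bits.
Skewed entropy H = −Σ pᵢ log₂ pᵢ = 1.6610 bits.
ΔRT = b·(H₀ − H) = 205 × 0.3390 = 69.50 ms.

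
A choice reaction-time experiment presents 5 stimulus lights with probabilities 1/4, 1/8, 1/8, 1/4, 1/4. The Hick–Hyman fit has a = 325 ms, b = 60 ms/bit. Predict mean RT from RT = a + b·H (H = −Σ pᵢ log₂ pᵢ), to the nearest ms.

H = −Σ pᵢ log₂ pᵢ = 0.25·2 + 0.125·3 + 0.125·3 + 0.25·2 + 0.25·2 = 2.250 bits.
RT = 325 + 60 × 2.250 = 460.00 ms.

460 ms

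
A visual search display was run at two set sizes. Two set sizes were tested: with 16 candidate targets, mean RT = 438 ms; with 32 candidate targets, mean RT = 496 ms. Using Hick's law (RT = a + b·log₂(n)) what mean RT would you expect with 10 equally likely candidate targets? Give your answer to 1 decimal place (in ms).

398.7 ms

Solve the two-equation system in a and b:
  b = (496 − 438) / (log₂ 32 − log₂ 16) = 58 / (5 − 4) = 58.000 ms/bit
  a = 438 − 58.000 × 4 = 206.000 ms
Then RT(10) = 206.000 + 58.000 × log₂ 10 = 206.000 + 58.000 × 3.3219 ≈ 398.672 ms.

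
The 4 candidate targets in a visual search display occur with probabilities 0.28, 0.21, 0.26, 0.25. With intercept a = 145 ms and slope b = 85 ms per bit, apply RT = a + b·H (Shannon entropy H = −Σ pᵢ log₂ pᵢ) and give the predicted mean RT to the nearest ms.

314 ms

Entropy contributions −pᵢ log₂ pᵢ: 0.5142, 0.4728, 0.5053, 0.5000; sum H = 1.9923 bits.
RT = a + bH = 145 + 85·1.9923 = 314.35 ms.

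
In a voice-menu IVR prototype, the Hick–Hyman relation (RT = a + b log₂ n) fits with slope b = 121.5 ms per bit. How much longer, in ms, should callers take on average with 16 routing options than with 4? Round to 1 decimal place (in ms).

243.0 ms

ΔRT = (a + b log₂ n₂) − (a + b log₂ n₁) = b·(log₂ n₂ − log₂ n₁).
log₂(16) − log₂(4) = log₂(16/4) = log₂(4) = 2.
ΔRT = 121.5 × 2.0000 = 243.000 ms.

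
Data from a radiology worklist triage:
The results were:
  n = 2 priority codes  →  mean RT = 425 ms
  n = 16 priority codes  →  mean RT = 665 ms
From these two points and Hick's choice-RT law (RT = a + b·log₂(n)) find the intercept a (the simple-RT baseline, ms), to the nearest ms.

345 ms

The slope on a log₂ axis is (665 − 425) / (4 − 1) = 80 ms/bit.
Intercept: a = 425 − 80·log₂(2) = 345.000 ms.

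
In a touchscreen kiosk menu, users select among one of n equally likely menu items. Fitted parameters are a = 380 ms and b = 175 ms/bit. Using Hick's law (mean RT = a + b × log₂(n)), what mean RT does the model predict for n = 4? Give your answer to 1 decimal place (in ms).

log₂(4) = 2 bits, so RT = 380 + 175 × 2 ≈ 730.000 ms.

730.0 ms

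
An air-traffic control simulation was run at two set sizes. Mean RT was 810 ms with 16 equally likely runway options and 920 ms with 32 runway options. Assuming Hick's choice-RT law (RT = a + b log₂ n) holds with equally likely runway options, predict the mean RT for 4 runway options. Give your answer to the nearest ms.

590 ms

Fit slope and intercept:
  b = (920 − 810) / (log₂ 32 − log₂ 16) = 110 / (5 − 4) = 110 ms/bit
  a = 810 − 110 × 4 = 370 ms
Then RT(4) = 370 + 110 × log₂ 4 = 370 + 110 × 2 ≈ 590.000 ms.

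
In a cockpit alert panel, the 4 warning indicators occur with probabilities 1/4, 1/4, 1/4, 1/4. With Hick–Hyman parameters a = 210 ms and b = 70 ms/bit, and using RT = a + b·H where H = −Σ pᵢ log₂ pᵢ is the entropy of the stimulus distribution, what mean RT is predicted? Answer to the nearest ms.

Each term −pᵢ log₂ pᵢ: 0.25·2 + 0.25·2 + 0.25·2 + 0.25·2; summed, H = 2.000 bits.
Mean RT = a + bH = 210 + 70·2.000 = 350.00 ms.

350 ms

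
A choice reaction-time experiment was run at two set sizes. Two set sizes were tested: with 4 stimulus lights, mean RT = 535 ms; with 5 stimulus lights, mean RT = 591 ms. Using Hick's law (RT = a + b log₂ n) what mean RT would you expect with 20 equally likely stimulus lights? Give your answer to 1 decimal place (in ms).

938.9 ms

With log₂ n on the abscissa the relation is linear; from the two conditions:
  b = (591 − 535) / (log₂ 5 − log₂ 4) = 56 / (2.3219 − 2) = 173.952 ms/bit
  a = 535 − 173.952 × 2 = 187.096 ms
Then RT(20) = 187.096 + 173.952 × log₂ 20 = 187.096 + 173.952 × 4.3219 ≈ 938.904 ms.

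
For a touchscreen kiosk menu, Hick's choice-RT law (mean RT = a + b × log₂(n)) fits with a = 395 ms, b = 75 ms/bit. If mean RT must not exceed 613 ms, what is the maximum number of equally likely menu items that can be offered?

Information budget: (613 − 395)/75 = 2.9067 bits, so n ≤ 2^2.9067 = 7.499 → at most 7.

7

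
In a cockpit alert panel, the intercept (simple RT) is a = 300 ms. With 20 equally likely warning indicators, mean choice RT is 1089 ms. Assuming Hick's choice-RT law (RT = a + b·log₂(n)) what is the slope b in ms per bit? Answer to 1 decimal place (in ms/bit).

182.6 ms/bit

20 alternatives carry log₂ 20 = 4.3219 bits; the choice cost is 1089 − 300 = 789 ms, so b = 789/4.3219 = 182.557 ms/bit.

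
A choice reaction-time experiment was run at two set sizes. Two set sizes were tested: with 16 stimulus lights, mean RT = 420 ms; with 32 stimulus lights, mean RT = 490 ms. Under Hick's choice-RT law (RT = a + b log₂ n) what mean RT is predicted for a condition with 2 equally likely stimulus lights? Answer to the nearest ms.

210 ms

Solve the two-equation system in a and b:
  b = (490 − 420) / (log₂ 32 − log₂ 16) = 70 / (5 − 4) = 70 ms/bit
  a = 420 − 70 × 4 = 140 ms
Then RT(2) = 140 + 70 × log₂ 2 = 140 + 70 × 1 ≈ 210.000 ms.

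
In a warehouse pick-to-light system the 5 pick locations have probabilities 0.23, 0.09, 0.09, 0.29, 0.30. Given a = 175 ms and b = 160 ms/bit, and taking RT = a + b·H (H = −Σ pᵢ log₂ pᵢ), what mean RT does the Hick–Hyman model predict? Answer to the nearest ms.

519 ms

H = 0.23·log₂(1/0.23) + 0.09·log₂(1/0.09) + 0.09·log₂(1/0.09) + 0.29·log₂(1/0.29) + 0.30·log₂(1/0.30) = 2.1520 bits.
RT = 175 + 160 × 2.1520 = 519.32 ms.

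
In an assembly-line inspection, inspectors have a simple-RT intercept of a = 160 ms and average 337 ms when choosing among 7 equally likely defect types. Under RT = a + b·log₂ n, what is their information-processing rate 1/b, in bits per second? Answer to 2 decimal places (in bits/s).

b = (337 − 160)/log₂ 7 = 177/2.8074 = 63.049 ms per bit = 0.06305 s/bit; the reciprocal is 15.861 bits/s.

15.86 bits/s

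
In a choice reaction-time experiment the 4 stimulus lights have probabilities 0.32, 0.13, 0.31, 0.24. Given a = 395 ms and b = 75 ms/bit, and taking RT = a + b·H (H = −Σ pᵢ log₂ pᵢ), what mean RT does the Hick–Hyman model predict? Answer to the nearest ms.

539 ms

H = 0.32·log₂(1/0.32) + 0.13·log₂(1/0.13) + 0.31·log₂(1/0.31) + 0.24·log₂(1/0.24) = 1.9266 bits.
RT = 395 + 75 × 1.9266 = 539.50 ms.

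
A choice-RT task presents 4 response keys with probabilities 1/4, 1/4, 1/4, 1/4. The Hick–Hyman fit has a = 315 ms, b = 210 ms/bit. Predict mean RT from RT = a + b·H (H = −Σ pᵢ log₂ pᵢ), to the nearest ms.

735 ms

H = −Σ pᵢ log₂ pᵢ = 0.25·2 + 0.25·2 + 0.25·2 + 0.25·2 = 2.000 bits.
RT = 315 + 210 × 2.000 = 735.00 ms.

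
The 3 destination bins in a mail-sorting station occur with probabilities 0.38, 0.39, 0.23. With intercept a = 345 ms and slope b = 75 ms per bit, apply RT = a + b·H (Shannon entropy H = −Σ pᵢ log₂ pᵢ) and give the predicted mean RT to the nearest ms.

Entropy contributions −pᵢ log₂ pᵢ: 0.5305, 0.5298, 0.4877; sum H = 1.5479 bits.
RT = a + bH = 345 + 75·1.5479 = 461.09 ms.

461 ms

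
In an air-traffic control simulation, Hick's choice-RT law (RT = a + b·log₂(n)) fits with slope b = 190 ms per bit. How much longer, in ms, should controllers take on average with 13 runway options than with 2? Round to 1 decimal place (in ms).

The intercept a cancels: ΔRT = b·(log₂ n₂ − log₂ n₁) = b·log₂(n₂/n₁).
log₂(13) − log₂(2) = 3.7004 − 1 = 2.7004.
ΔRT = 190 × 2.7004 = 513.084 ms.

513.1 ms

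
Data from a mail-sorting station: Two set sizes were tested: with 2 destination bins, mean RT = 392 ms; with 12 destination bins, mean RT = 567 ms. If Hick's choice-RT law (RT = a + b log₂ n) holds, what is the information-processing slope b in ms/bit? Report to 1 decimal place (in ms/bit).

The slope on a log₂ axis is (567 − 392) / (3.5850 − 1) = 67.699 ms/bit.

67.7 ms/bit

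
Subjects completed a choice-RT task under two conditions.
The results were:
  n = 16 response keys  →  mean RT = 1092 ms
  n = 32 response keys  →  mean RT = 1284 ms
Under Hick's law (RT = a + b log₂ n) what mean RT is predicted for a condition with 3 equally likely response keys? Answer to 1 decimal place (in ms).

RT is linear in log₂ n, so two points fix the line:
  b = (1284 − 1092) / (log₂ 32 − log₂ 16) = 192 / (5 − 4) = 192.000 ms/bit
  a = 1092 − 192.000 × 4 = 324.000 ms
Then RT(3) = 324.000 + 192.000 × log₂ 3 = 324.000 + 192.000 × 1.5850 ≈ 628.313 ms.

628.3 ms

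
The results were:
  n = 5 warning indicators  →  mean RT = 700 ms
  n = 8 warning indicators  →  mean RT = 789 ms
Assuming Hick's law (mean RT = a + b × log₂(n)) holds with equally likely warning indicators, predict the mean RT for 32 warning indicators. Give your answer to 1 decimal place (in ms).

1051.5 ms

With log₂ n on the abscissa the relation is linear; from the two conditions:
  b = (789 − 700) / (log₂ 8 − log₂ 5) = 89 / (3 − 2.3219) = 131.255 ms/bit
  a = 700 − 131.255 × 2.3219 = 395.236 ms
Then RT(32) = 395.236 + 131.255 × log₂ 32 = 395.236 + 131.255 × 5 ≈ 1051.509 ms.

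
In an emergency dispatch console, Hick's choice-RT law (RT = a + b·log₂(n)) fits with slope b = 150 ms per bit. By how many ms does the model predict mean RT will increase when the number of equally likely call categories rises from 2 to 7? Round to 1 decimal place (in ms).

271.1 ms

ΔRT = (a + b log₂ n₂) − (a + b log₂ n₁) = b·(log₂ n₂ − log₂ n₁).
log₂(7) − log₂(2) = 2.8074 − 1 = 1.8074.
ΔRT = 150 × 1.8074 = 271.103 ms.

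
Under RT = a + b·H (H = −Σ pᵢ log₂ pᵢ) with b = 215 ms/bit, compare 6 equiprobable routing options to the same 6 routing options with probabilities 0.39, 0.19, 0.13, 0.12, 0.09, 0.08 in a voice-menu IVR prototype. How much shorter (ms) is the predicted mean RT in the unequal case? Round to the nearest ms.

Equiprobable entropy H₀ = log₂ 6 = 2.5850 bits.
Skewed entropy H = −Σ pᵢ log₂ pᵢ = 2.3389 bits.
ΔRT = b·(H₀ − H) = 215 × 0.2461 = 52.90 ms.

53 ms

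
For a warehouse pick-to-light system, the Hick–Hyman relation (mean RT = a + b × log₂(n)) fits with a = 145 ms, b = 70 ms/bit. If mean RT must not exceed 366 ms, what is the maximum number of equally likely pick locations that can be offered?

Information budget: (366 − 145)/70 = 3.1571 bits, so n ≤ 2^3.1571 = 8.921 → at most 8.

8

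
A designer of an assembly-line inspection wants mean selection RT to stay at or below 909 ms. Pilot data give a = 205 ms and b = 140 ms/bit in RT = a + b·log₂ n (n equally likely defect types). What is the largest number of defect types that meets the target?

Information budget: (909 − 205)/140 = 5.0286 bits, so n ≤ 2^5.0286 = 32.640 → at most 32.

32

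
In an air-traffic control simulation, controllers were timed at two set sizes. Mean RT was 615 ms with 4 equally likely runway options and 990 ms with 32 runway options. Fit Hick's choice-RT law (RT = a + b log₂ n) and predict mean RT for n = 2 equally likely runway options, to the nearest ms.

490 ms

Solve the two-equation system in a and b:
  b = (990 − 615) / (log₂ 32 − log₂ 4) = 375 / (5 − 2) = 125 ms/bit
  a = 615 − 125 × 2 = 365 ms
Then RT(2) = 365 + 125 × log₂ 2 = 365 + 125 × 1 ≈ 490.000 ms.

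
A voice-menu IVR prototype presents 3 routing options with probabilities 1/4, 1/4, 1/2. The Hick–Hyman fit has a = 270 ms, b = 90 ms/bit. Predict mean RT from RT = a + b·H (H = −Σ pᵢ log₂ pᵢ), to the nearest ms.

405 ms

H = −Σ pᵢ log₂ pᵢ = 0.25·2 + 0.25·2 + 0.5·1 = 1.500 bits.
RT = 270 + 90 × 1.500 = 405.00 ms.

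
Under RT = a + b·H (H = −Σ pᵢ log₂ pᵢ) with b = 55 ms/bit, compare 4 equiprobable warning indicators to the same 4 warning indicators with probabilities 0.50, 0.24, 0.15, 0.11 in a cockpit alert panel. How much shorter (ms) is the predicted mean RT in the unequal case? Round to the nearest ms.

13 ms

The RT saving is b·ΔH. Equiprobable H₀ = log₂(4) = 2.0000 bits; with the given probabilities H = 1.7550 bits.
b·(H₀ − H) = 55 × (2.0000 − 1.7550) = 13.48 ms.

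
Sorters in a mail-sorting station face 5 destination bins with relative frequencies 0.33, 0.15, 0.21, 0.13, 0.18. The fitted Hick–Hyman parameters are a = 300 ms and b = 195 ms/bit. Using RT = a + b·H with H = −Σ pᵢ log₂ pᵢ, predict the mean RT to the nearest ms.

737 ms

H = 0.33·log₂(1/0.33) + 0.15·log₂(1/0.15) + 0.21·log₂(1/0.21) + 0.13·log₂(1/0.13) + 0.18·log₂(1/0.18) = 2.2391 bits.
RT = 300 + 195 × 2.2391 = 736.63 ms.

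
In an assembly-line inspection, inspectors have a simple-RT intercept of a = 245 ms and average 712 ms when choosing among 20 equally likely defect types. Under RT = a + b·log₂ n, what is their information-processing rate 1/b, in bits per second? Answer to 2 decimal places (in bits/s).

9.25 bits/s

b = (712 − 245)/log₂ 20 = 467/4.3219 = 108.054 ms per bit = 0.10805 s/bit; the reciprocal is 9.255 bits/s.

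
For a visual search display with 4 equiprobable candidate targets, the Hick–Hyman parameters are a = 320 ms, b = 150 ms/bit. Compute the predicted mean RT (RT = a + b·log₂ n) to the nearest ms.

620 ms

log₂(4) = 2 bits, so RT = 320 + 150 × 2 ≈ 620.000 ms.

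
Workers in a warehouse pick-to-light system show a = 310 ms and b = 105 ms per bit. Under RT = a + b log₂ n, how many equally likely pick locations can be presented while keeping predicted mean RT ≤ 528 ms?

4

105·log₂ n ≤ 528 − 310 = 218, giving log₂ n ≤ 2.0762 and n ≤ 4.217. The largest whole number is 4.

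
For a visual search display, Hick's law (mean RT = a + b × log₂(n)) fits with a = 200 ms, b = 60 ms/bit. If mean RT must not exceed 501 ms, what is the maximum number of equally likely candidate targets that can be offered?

32

Information budget: (501 − 200)/60 = 5.0167 bits, so n ≤ 2^5.0167 = 32.372 → at most 32.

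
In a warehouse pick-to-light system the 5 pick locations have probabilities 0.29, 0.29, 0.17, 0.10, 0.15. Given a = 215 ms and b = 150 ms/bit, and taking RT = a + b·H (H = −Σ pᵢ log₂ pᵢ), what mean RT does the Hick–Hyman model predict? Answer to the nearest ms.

547 ms

Entropy contributions −pᵢ log₂ pᵢ: 0.5179, 0.5179, 0.4346, 0.3322, 0.4105; sum H = 2.2131 bits.
RT = a + bH = 215 + 150·2.2131 = 546.97 ms.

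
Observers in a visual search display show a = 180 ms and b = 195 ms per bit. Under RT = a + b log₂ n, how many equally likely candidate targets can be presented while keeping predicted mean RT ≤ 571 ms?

4

Set 180 + 195·log₂ n ≤ 571 → log₂ n ≤ (571 − 180)/195 = 2.0051.
So n ≤ 2^2.0051 = 4.014; the largest integer n is 4.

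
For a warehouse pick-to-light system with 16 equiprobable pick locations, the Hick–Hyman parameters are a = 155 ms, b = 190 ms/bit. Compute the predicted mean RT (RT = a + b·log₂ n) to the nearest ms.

915 ms

log₂(16) = 4 bits, so RT = 155 + 190 × 4 ≈ 915.000 ms.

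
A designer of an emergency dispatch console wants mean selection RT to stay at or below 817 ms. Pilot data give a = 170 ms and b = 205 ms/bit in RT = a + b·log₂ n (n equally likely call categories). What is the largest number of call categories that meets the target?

Information budget: (817 − 170)/205 = 3.1561 bits, so n ≤ 2^3.1561 = 8.914 → at most 8.

8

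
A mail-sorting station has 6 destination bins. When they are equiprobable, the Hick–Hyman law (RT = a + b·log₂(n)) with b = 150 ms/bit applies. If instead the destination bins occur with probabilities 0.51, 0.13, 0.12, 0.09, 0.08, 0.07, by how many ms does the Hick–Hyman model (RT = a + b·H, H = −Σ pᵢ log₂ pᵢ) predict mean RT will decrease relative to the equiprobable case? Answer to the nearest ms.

The RT saving is b·ΔH. Equiprobable H₀ = log₂(6) = 2.5850 bits; with the given probabilities H = 2.1179 bits.
b·(H₀ − H) = 150 × (2.5850 − 2.1179) = 70.07 ms.

70 ms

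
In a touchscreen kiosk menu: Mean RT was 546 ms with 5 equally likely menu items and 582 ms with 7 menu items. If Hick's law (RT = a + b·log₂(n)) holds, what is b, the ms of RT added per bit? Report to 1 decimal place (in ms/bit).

Slope: b = (582 − 546) / (log₂ 7 − log₂ 5) = 36/0.4854 = 74.162 ms/bit.

74.2 ms/bit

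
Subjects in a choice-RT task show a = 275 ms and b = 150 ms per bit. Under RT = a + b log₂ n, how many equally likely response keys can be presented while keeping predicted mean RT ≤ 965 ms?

24

150·log₂ n ≤ 965 − 275 = 690, giving log₂ n ≤ 4.6000 and n ≤ 24.251. The largest whole number is 24.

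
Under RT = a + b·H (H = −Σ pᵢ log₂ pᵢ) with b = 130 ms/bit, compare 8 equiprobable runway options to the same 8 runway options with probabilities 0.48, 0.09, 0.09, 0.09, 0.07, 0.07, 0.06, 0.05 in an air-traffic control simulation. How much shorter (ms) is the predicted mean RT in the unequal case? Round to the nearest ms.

The RT saving is b·ΔH. Equiprobable H₀ = log₂(8) = 3.0000 bits; with the given probabilities H = 2.4430 bits.
b·(H₀ − H) = 130 × (3.0000 − 2.4430) = 72.41 ms.

72 ms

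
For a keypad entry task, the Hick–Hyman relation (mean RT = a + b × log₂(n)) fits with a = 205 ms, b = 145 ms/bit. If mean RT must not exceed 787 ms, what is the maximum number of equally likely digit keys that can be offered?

16

Set 205 + 145·log₂ n ≤ 787 → log₂ n ≤ (787 − 205)/145 = 4.0138.
So n ≤ 2^4.0138 = 16.154; the largest integer n is 16.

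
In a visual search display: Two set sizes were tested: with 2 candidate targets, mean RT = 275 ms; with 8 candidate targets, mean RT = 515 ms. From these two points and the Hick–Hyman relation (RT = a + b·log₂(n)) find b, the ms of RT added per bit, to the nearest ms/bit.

The slope on a log₂ axis is (515 − 275) / (3 − 1) = 120 ms/bit.

120 ms/bit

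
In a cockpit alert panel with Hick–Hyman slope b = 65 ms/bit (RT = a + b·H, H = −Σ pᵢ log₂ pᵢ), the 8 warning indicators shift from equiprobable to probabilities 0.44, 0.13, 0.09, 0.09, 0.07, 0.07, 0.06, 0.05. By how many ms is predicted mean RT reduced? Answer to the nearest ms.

The RT saving is b·ΔH. Equiprobable H₀ = log₂(8) = 3.0000 bits; with the given probabilities H = 2.5258 bits.
b·(H₀ − H) = 65 × (3.0000 − 2.5258) = 30.82 ms.

31 ms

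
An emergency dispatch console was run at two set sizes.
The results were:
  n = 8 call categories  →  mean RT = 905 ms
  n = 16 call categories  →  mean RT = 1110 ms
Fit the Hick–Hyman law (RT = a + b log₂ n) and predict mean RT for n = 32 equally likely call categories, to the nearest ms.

With log₂ n on the abscissa the relation is linear; from the two conditions:
  b = (1110 − 905) / (log₂ 16 − log₂ 8) = 205 / (4 − 3) = 205 ms/bit
  a = 905 − 205 × 3 = 290 ms
Then RT(32) = 290 + 205 × log₂ 32 = 290 + 205 × 5 ≈ 1315.000 ms.

1315 ms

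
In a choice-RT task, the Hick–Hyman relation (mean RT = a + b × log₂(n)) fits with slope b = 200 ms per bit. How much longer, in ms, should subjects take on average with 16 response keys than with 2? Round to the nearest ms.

Only the slope matters, since a is common to both: ΔRT = b·log₂(n₂/n₁).
log₂(16) − log₂(2) = log₂(16/2) = log₂(8) = 3.
ΔRT = 200 × 3.0000 = 600.000 ms.

600 ms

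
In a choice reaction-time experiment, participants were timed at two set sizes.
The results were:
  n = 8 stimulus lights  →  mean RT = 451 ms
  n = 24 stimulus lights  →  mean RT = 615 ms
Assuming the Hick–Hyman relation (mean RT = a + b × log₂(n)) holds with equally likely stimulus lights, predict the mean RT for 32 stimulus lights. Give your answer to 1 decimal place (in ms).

RT is linear in log₂ n, so two points fix the line:
  b = (615 − 451) / (log₂ 24 − log₂ 8) = 164 / (4.5850 − 3) = 103.472 ms/bit
  a = 451 − 103.472 × 3 = 140.583 ms
Then RT(32) = 140.583 + 103.472 × log₂ 32 = 140.583 + 103.472 × 5 ≈ 657.945 ms.

657.9 ms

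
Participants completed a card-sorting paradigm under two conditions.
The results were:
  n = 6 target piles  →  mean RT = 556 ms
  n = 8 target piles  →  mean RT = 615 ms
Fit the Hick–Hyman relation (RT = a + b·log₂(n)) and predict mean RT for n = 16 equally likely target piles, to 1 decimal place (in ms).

Fit slope and intercept:
  b = (615 − 556) / (log₂ 8 − log₂ 6) = 59 / (3 − 2.5850) = 142.156 ms/bit
  a = 556 − 142.156 × 2.5850 = 188.533 ms
Then RT(16) = 188.533 + 142.156 × log₂ 16 = 188.533 + 142.156 × 4 ≈ 757.156 ms.

757.2 ms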